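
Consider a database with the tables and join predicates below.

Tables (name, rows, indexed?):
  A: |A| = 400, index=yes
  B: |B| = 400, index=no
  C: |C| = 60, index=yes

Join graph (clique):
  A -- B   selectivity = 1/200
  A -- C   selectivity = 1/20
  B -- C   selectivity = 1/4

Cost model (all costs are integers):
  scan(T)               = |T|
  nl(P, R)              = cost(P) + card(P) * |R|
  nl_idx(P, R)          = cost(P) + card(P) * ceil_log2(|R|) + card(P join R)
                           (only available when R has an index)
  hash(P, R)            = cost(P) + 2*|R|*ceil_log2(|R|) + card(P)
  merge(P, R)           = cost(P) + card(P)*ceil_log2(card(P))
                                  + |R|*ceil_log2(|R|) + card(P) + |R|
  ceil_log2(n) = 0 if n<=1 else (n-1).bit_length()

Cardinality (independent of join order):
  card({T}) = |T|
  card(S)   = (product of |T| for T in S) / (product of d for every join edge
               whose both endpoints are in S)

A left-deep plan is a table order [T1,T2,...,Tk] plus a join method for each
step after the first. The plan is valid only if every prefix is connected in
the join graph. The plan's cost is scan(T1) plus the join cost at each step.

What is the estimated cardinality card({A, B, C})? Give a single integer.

600

Tables in S: A(400), B(400), C(60)
Edges inside S: A-B(d=200), A-C(d=20), B-C(d=4)
numerator = 400 * 400 * 60 = 9600000
denominator = 200 * 20 * 4 = 16000
card(S) = 9600000 / 16000 = 600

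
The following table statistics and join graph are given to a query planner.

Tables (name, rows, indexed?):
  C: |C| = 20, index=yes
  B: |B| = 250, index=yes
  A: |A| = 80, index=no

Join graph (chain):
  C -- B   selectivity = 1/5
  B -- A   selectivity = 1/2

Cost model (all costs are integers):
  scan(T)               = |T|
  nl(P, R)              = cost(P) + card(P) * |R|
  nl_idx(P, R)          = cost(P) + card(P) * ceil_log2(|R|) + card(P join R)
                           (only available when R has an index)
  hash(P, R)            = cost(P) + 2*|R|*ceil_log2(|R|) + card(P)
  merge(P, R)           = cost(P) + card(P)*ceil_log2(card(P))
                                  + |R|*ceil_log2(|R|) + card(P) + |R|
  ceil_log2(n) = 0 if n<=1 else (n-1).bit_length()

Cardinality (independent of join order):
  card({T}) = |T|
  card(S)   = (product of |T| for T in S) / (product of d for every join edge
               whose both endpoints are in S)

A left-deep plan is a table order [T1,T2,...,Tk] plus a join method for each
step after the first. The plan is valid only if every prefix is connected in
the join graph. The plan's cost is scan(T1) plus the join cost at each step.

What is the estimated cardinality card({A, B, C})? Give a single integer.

40000

Tables in S: A(80), B(250), C(20)
Edges inside S: C-B(d=5), B-A(d=2)
numerator = 80 * 250 * 20 = 400000
denominator = 5 * 2 = 10
card(S) = 400000 / 10 = 40000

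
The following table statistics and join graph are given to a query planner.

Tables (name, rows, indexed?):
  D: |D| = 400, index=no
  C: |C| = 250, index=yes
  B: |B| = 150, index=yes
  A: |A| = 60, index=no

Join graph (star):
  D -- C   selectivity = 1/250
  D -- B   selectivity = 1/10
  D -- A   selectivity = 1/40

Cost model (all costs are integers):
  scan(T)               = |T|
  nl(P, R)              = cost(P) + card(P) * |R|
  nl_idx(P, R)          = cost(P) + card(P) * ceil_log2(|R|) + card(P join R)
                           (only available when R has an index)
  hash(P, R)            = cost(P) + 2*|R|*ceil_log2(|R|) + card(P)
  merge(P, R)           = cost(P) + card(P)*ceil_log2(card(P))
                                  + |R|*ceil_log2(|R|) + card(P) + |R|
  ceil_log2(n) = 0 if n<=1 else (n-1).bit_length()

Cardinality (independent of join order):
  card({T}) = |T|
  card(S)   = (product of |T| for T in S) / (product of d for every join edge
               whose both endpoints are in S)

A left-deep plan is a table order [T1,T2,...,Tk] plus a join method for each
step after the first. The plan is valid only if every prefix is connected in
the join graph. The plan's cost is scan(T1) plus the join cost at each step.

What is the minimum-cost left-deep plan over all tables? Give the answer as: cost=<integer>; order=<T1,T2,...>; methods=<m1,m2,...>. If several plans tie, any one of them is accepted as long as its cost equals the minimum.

Selinger DP (subsets sized 1..n):
  {D}: scan cost=400, card=400
  {C}: scan cost=250, card=250
  {B}: scan cost=150, card=150
  {A}: scan cost=60, card=60
  {CD}: card=400; try (C,nl_idx)→4000, (C,hash)→4800, (D,merge)→6500, (C,merge)→6650, (D,hash)→7700, (D,nl)→100250 …(+1); best=4000 via (C,nl_idx)
  {BD}: card=6000; try (B,hash)→3200, (D,merge)→5500, (B,merge)→5750, (D,hash)→7500, (B,nl_idx)→9600, (D,nl)→60150 …(+1); best=3200 via (B,hash)
  {AD}: card=600; try (A,hash)→1520, (D,merge)→4480, (A,merge)→4820, (D,hash)→7320, (D,nl)→24060, (A,nl)→24400; best=1520 via (A,hash)
  {BCD}: card=6000; try (B,hash)→6800, (B,merge)→9350, (C,hash)→13200, (B,nl_idx)→13200, (C,nl_idx)→57200, (B,nl)→64000 …(+2); best=6800 via (B,hash)
  {ACD}: card=600; try (A,hash)→5120, (C,hash)→6120, (C,nl_idx)→6920, (A,merge)→8420, (C,merge)→10370, (A,nl)→28000 …(+1); best=5120 via (A,hash)
  {ABD}: card=9000; try (B,hash)→4520, (B,merge)→9470, (A,hash)→9920, (B,nl_idx)→15320, (A,merge)→87620, (B,nl)→91520 …(+1); best=4520 via (B,hash)
  {ABCD}: card=9000; try (B,hash)→8120, (B,merge)→13070, (A,hash)→13520, (C,hash)→17520, (B,nl_idx)→18920, (C,nl_idx)→85520 …(+5); best=8120 via (B,hash)

cost=8120; order=D,C,A,B; methods=nl_idx,hash,hash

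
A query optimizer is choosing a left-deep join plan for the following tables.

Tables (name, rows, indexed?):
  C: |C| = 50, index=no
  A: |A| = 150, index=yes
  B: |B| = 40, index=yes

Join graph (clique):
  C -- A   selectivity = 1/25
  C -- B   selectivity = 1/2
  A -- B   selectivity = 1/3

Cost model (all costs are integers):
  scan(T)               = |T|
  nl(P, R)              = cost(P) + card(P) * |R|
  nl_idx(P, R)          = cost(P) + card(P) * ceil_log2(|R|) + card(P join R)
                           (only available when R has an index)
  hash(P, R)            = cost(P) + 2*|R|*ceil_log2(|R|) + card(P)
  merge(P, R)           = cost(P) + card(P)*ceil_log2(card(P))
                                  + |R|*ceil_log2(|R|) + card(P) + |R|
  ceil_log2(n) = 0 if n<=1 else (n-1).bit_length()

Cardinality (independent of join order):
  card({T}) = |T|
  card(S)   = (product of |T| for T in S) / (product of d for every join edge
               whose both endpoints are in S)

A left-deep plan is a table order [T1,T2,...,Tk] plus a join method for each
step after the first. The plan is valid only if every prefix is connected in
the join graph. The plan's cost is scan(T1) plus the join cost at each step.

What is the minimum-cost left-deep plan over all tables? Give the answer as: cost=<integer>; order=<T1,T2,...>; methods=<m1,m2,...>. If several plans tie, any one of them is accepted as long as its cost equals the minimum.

cost=1530; order=C,A,B; methods=nl_idx,hash

Selinger DP (subsets sized 1..n):
  {C}: scan cost=50, card=50
  {A}: scan cost=150, card=150
  {B}: scan cost=40, card=40
  {AC}: card=300; try (A,nl_idx)→750, (C,hash)→900, (A,merge)→1750, (C,merge)→1850, (A,hash)→2500, (A,nl)→7550 …(+1); best=750 via (A,nl_idx)
  {BC}: card=1000; try (B,hash)→580, (C,merge)→670, (C,hash)→680, (B,merge)→680, (B,nl_idx)→1350, (C,nl)→2040 …(+1); best=580 via (B,hash)
  {AB}: card=2000; try (B,hash)→780, (A,merge)→1670, (B,merge)→1780, (A,nl_idx)→2360, (A,hash)→2480, (B,nl_idx)→3050 …(+2); best=780 via (B,hash)
  {ABC}: card=2000; try (B,hash)→1530, (C,hash)→3380, (A,hash)→3980, (B,merge)→4030, (B,nl_idx)→4550, (A,nl_idx)→10580 …(+5); best=1530 via (B,hash)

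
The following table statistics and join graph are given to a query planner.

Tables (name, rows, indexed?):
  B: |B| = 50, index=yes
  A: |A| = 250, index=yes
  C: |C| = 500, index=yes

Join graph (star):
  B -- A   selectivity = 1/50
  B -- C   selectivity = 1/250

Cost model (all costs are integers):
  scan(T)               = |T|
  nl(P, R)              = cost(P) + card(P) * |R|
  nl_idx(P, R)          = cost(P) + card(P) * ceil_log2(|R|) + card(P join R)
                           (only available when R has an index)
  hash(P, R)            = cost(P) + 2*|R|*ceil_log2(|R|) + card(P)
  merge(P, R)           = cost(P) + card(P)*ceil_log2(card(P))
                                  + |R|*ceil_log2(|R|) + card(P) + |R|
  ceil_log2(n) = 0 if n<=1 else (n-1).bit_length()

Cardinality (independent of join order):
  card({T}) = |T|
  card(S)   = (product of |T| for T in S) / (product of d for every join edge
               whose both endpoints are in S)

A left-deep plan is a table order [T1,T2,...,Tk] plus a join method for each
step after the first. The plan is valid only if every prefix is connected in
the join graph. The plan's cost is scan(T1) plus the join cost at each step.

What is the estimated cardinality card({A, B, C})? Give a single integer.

500

Tables in S: A(250), B(50), C(500)
Edges inside S: B-A(d=50), B-C(d=250)
numerator = 250 * 50 * 500 = 6250000
denominator = 50 * 250 = 12500
card(S) = 6250000 / 12500 = 500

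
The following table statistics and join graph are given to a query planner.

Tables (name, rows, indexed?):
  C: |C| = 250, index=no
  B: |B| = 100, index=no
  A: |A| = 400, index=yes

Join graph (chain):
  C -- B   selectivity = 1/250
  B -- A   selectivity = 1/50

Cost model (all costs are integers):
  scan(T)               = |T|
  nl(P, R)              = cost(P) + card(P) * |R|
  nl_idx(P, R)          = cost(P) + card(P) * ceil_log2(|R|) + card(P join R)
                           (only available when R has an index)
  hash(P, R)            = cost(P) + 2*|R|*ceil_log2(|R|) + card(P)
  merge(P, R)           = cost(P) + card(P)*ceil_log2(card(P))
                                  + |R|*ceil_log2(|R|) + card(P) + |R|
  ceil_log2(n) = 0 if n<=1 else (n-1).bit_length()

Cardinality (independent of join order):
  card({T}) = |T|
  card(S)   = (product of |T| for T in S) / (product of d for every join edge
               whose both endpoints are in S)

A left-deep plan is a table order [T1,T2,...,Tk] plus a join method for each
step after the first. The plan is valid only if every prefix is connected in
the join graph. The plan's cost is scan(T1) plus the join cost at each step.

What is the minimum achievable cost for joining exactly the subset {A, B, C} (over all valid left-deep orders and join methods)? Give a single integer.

3600

Selinger DP over subsets of {A,B,C}:
  {C}: scan cost=250, card=250
  {B}: scan cost=100, card=100
  {A}: scan cost=400, card=400
  {BC}: card=100; try (B,hash)→1900, (C,merge)→3150, (B,merge)→3300, (C,hash)→4200, (C,nl)→25100, (B,nl)→25250; best=1900 via (B,hash)
  {AB}: card=800; try (A,nl_idx)→1800, (B,hash)→2200, (A,merge)→4900, (B,merge)→5200, (A,hash)→7400, (A,nl)→40100 …(+1); best=1800 via (A,nl_idx)
  {ABC}: card=800; try (A,nl_idx)→3600, (C,hash)→6600, (A,merge)→6700, (A,hash)→9200, (C,merge)→12850, (A,nl)→41900 …(+1); best=3600 via (A,nl_idx)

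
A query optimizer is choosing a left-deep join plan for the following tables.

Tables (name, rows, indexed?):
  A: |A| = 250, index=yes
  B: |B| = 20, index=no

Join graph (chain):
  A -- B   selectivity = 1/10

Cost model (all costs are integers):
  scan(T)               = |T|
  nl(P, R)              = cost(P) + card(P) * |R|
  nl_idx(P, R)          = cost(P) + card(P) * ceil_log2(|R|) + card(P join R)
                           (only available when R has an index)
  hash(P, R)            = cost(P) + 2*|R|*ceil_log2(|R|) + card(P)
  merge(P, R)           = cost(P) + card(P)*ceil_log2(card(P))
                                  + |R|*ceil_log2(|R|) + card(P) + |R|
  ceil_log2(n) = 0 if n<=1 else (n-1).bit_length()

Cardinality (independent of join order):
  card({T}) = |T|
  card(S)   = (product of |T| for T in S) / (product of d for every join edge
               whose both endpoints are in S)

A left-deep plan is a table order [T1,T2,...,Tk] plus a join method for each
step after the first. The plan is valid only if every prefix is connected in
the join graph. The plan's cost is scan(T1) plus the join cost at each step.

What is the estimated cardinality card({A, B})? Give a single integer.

500

Tables in S: A(250), B(20)
Edges inside S: A-B(d=10)
numerator = 250 * 20 = 5000
denominator = 10 = 10
card(S) = 5000 / 10 = 500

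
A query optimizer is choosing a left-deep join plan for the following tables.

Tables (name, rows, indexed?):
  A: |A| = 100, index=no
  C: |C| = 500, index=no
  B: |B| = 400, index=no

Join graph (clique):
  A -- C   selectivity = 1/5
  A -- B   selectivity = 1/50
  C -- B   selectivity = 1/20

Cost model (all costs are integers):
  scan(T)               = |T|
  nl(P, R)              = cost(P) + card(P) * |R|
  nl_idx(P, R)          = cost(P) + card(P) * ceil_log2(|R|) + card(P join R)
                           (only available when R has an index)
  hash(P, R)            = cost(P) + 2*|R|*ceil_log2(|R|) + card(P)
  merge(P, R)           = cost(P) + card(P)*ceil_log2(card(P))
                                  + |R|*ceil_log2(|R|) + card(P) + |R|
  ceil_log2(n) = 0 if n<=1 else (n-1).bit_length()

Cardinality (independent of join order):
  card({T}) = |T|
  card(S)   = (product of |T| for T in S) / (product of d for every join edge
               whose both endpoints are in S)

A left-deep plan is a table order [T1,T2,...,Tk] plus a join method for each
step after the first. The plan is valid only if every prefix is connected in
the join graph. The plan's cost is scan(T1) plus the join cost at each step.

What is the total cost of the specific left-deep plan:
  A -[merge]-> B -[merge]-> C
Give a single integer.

18700

step 1: scan A: cost=100, card=100
step 2: join B via merge
    card(P join B) = 100*400/(50) = 800
    cost = 100 + 100*7 + 400*9 + 100 + 400 = 4900
step 3: join C via merge
    card(P join C) = 800*500/(5*20) = 4000
    cost = 4900 + 800*10 + 500*9 + 800 + 500 = 18700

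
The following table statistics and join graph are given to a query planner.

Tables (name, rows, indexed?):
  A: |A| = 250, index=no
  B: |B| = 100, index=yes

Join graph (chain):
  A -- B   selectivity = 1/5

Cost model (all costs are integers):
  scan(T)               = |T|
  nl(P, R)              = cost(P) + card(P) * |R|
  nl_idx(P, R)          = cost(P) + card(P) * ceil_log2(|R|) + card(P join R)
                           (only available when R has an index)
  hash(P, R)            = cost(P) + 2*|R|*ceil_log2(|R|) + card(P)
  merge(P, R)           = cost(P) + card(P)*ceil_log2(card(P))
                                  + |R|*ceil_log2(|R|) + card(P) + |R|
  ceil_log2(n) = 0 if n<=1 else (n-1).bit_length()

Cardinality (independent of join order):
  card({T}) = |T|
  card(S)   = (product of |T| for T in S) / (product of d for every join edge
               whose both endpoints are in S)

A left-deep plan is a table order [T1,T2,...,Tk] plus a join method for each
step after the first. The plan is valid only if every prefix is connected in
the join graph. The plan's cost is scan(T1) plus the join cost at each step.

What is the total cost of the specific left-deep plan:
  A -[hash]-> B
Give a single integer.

step 1: scan A: cost=250, card=250
step 2: join B via hash
    card(P join B) = 250*100/(5) = 5000
    cost = 250 + 2*100*7 + 250 = 1900

1900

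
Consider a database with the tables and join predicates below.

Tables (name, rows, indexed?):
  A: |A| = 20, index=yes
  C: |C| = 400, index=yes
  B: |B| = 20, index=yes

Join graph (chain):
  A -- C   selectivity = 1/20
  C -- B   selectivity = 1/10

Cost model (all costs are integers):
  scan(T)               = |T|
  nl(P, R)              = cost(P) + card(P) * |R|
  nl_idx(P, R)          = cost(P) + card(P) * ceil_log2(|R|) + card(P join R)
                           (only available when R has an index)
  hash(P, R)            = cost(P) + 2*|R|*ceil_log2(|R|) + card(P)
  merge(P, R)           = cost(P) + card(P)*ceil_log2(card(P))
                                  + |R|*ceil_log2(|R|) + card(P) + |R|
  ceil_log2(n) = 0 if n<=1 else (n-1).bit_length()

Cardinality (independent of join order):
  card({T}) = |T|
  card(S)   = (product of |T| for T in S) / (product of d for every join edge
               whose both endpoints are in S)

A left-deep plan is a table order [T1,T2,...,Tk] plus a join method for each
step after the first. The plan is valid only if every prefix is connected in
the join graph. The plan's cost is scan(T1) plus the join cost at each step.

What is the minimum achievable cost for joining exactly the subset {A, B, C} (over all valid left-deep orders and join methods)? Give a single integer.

1200

Selinger DP over subsets of {A,B,C}:
  {A}: scan cost=20, card=20
  {C}: scan cost=400, card=400
  {B}: scan cost=20, card=20
  {AC}: card=400; try (C,nl_idx)→600, (A,hash)→1000, (A,nl_idx)→2800, (C,merge)→4140, (A,merge)→4520, (C,hash)→7240 …(+2); best=600 via (C,nl_idx)
  {BC}: card=800; try (C,nl_idx)→1000, (B,hash)→1000, (B,nl_idx)→3200, (C,merge)→4140, (B,merge)→4520, (C,hash)→7240 …(+2); best=1000 via (C,nl_idx)
  {ABC}: card=800; try (B,hash)→1200, (A,hash)→2000, (B,nl_idx)→3400, (B,merge)→4720, (A,nl_idx)→5800, (B,nl)→8600 …(+2); best=1200 via (B,hash)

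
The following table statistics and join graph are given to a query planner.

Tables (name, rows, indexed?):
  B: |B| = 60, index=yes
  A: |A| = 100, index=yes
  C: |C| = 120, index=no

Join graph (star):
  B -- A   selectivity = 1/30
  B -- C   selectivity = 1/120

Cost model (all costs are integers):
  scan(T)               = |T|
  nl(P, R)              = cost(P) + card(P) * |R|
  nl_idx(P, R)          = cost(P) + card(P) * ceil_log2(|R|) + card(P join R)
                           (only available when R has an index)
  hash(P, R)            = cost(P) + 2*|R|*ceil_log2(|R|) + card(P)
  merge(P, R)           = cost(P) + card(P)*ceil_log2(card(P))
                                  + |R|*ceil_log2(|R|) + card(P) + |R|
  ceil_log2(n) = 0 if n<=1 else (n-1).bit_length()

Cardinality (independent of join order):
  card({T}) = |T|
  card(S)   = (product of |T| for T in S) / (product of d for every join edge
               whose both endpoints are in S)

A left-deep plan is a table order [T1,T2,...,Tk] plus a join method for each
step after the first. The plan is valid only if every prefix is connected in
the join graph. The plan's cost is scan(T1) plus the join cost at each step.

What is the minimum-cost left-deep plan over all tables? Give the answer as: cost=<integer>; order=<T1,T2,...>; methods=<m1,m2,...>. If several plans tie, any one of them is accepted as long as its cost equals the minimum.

cost=1520; order=C,B,A; methods=nl_idx,nl_idx

Selinger DP (subsets sized 1..n):
  {B}: scan cost=60, card=60
  {A}: scan cost=100, card=100
  {C}: scan cost=120, card=120
  {AB}: card=200; try (A,nl_idx)→680, (B,nl_idx)→900, (B,hash)→920, (A,merge)→1280, (B,merge)→1320, (A,hash)→1520 …(+2); best=680 via (A,nl_idx)
  {BC}: card=60; try (B,nl_idx)→900, (B,hash)→960, (C,merge)→1440, (B,merge)→1500, (C,hash)→1800, (C,nl)→7260 …(+1); best=900 via (B,nl_idx)
  {ABC}: card=200; try (A,nl_idx)→1520, (A,merge)→2120, (A,hash)→2360, (C,hash)→2560, (C,merge)→3440, (A,nl)→6900 …(+1); best=1520 via (A,nl_idx)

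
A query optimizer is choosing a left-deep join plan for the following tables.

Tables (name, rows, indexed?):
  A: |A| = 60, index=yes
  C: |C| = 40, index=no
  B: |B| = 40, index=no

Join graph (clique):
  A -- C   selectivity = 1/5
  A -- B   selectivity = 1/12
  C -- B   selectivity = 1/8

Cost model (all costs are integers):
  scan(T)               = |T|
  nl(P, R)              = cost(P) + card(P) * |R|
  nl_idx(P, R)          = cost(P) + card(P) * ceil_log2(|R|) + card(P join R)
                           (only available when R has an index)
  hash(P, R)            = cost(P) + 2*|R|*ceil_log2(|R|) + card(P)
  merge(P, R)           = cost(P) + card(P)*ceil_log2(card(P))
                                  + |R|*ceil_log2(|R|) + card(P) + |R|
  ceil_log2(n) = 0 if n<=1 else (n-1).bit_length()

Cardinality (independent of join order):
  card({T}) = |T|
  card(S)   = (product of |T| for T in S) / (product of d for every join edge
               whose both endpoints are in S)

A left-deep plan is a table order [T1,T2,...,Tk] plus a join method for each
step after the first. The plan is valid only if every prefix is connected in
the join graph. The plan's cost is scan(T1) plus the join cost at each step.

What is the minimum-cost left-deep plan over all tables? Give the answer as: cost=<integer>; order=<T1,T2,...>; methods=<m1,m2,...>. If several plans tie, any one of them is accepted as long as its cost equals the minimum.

cost=1160; order=B,A,C; methods=nl_idx,hash

Selinger DP (subsets sized 1..n):
  {A}: scan cost=60, card=60
  {C}: scan cost=40, card=40
  {B}: scan cost=40, card=40
  {AC}: card=480; try (C,hash)→600, (A,merge)→740, (C,merge)→760, (A,nl_idx)→760, (A,hash)→800, (A,nl)→2440 …(+1); best=600 via (C,hash)
  {AB}: card=200; try (A,nl_idx)→480, (B,hash)→600, (A,merge)→740, (B,merge)→760, (A,hash)→800, (A,nl)→2440 …(+1); best=480 via (A,nl_idx)
  {BC}: card=200; try (C,hash)→560, (B,hash)→560, (C,merge)→600, (B,merge)→600, (C,nl)→1640, (B,nl)→1640; best=560 via (C,hash)
  {ABC}: card=200; try (C,hash)→1160, (A,hash)→1480, (B,hash)→1560, (A,nl_idx)→1960, (C,merge)→2560, (A,merge)→2780 …(+4); best=1160 via (C,hash)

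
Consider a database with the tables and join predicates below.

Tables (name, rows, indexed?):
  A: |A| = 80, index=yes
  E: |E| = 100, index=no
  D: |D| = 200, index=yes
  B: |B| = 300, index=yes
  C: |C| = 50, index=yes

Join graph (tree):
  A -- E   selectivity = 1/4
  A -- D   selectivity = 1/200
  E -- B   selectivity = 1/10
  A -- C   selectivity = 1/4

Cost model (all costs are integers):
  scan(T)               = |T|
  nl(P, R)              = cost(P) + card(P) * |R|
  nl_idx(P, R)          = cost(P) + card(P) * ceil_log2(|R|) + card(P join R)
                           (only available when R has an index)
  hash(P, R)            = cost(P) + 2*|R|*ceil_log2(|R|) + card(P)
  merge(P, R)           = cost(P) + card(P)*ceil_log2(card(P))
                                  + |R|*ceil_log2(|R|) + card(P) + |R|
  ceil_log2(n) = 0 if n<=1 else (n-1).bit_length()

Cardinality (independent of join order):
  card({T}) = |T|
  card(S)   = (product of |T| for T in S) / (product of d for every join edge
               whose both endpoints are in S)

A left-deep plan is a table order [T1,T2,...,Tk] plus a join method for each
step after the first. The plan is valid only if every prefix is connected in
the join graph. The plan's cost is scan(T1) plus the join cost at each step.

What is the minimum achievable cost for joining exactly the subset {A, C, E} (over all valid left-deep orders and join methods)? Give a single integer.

3160

Selinger DP over subsets of {A,C,E}:
  {A}: scan cost=80, card=80
  {E}: scan cost=100, card=100
  {C}: scan cost=50, card=50
  {AE}: card=2000; try (A,hash)→1320, (E,merge)→1520, (A,merge)→1540, (E,hash)→1560, (A,nl_idx)→2800, (E,nl)→8080 …(+1); best=1320 via (A,hash)
  {AC}: card=1000; try (C,hash)→760, (A,merge)→1040, (C,merge)→1070, (A,hash)→1220, (A,nl_idx)→1400, (C,nl_idx)→1560 …(+2); best=760 via (C,hash)
  {ACE}: card=25000; try (E,hash)→3160, (C,hash)→3920, (E,merge)→12560, (C,merge)→25670, (C,nl_idx)→38320, (E,nl)→100760 …(+1); best=3160 via (E,hash)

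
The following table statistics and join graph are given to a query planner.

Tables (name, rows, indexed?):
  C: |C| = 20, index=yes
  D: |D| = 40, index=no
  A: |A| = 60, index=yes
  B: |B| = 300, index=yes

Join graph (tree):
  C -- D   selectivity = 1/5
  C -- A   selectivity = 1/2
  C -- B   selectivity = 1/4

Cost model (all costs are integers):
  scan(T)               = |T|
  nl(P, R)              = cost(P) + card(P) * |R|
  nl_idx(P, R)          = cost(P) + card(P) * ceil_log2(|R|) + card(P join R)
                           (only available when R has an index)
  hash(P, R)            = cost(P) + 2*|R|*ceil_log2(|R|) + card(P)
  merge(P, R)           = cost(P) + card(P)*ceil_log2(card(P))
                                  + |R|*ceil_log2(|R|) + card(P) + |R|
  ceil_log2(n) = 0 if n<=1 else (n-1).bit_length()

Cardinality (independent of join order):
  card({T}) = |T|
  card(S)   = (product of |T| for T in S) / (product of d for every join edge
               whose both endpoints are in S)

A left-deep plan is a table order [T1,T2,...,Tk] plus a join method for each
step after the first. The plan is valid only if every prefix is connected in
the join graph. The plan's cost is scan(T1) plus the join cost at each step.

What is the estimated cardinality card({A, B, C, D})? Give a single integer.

360000

Tables in S: A(60), B(300), C(20), D(40)
Edges inside S: C-D(d=5), C-A(d=2), C-B(d=4)
numerator = 60 * 300 * 20 * 40 = 14400000
denominator = 5 * 2 * 4 = 40
card(S) = 14400000 / 40 = 360000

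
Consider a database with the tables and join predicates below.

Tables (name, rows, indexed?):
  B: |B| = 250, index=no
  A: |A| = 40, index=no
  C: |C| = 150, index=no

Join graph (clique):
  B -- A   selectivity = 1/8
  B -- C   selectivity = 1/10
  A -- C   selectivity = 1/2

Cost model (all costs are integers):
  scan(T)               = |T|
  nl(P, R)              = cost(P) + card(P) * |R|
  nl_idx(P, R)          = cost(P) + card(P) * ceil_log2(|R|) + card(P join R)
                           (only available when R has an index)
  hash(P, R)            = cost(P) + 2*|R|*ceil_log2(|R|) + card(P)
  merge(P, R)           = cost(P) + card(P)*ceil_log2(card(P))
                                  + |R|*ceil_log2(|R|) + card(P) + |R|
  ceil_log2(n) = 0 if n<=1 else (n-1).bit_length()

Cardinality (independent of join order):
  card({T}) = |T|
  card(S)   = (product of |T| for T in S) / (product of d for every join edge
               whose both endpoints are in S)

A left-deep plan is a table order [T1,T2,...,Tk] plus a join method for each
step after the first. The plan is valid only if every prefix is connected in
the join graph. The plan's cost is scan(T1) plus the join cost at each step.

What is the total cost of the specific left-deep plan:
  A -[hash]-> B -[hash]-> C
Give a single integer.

7730

step 1: scan A: cost=40, card=40
step 2: join B via hash
    card(P join B) = 40*250/(8) = 1250
    cost = 40 + 2*250*8 + 40 = 4080
step 3: join C via hash
    card(P join C) = 1250*150/(10*2) = 9375
    cost = 4080 + 2*150*8 + 1250 = 7730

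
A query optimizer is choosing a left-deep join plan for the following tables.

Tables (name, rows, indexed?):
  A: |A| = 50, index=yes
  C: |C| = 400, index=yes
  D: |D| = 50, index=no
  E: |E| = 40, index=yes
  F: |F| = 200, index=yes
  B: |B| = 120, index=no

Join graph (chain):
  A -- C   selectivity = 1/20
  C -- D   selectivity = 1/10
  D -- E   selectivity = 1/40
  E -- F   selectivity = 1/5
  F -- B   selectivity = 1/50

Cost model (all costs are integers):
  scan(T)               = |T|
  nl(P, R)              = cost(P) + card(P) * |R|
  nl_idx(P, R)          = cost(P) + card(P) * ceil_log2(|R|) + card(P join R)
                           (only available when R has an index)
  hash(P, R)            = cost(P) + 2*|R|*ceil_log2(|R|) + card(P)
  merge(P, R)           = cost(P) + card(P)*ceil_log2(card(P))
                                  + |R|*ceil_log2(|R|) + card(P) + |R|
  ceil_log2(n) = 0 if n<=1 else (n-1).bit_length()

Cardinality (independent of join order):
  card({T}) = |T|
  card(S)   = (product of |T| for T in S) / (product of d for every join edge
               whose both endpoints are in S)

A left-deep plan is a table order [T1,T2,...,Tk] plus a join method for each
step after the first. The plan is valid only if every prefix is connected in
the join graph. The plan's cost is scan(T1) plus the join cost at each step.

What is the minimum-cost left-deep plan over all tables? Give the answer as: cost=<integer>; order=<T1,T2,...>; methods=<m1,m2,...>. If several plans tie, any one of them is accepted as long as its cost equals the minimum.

Selinger DP (subsets sized 1..n):
  {A}: scan cost=50, card=50
  {C}: scan cost=400, card=400
  {D}: scan cost=50, card=50
  {E}: scan cost=40, card=40
  {F}: scan cost=200, card=200
  {B}: scan cost=120, card=120
  {AC}: card=1000; try (A,hash)→1400, (C,nl_idx)→1500, (A,nl_idx)→3800, (C,merge)→4400, (A,merge)→4750, (C,hash)→7300 …(+2); best=1400 via (A,hash)
  {CD}: card=2000; try (D,hash)→1400, (C,nl_idx)→2500, (C,merge)→4400, (D,merge)→4750, (C,hash)→7300, (C,nl)→20050 …(+1); best=1400 via (D,hash)
  {DE}: card=50; try (E,nl_idx)→400, (E,hash)→580, (D,merge)→670, (E,merge)→680, (D,hash)→680, (D,nl)→2040 …(+1); best=400 via (E,nl_idx)
  {EF}: card=1600; try (E,hash)→880, (F,nl_idx)→1960, (F,merge)→2120, (E,merge)→2280, (E,nl_idx)→3000, (F,hash)→3280 …(+2); best=880 via (E,hash)
  {BF}: card=480; try (F,nl_idx)→1560, (B,hash)→2080, (F,merge)→2880, (B,merge)→2960, (F,hash)→3440, (F,nl)→24120 …(+1); best=1560 via (F,nl_idx)
  {ACD}: card=5000; try (D,hash)→3000, (A,hash)→4000, (D,merge)→12750, (A,nl_idx)→18400, (A,merge)→25750, (D,nl)→51400 …(+1); best=3000 via (D,hash)
  {CDE}: card=2000; try (C,nl_idx)→2850, (E,hash)→3880, (C,merge)→4750, (C,hash)→7650, (E,nl_idx)→15400, (C,nl)→20400 …(+2); best=2850 via (C,nl_idx)
  {DEF}: card=2000; try (F,merge)→2550, (F,nl_idx)→2800, (D,hash)→3080, (F,hash)→3650, (F,nl)→10400, (D,merge)→20430 …(+1); best=2550 via (F,merge)
  {BEF}: card=3840; try (E,hash)→2520, (B,hash)→4160, (E,merge)→6640, (E,nl_idx)→8280, (E,nl)→20760, (B,merge)→21040 …(+1); best=2520 via (E,hash)
  {ACDE}: card=5000; try (A,hash)→5450, (E,hash)→8480, (A,nl_idx)→19850, (A,merge)→27200, (E,nl_idx)→38000, (E,merge)→73280 …(+2); best=5450 via (A,hash)
  {CDEF}: card=80000; try (F,hash)→8050, (C,hash)→11750, (F,merge)→28650, (C,merge)→30550, (F,nl_idx)→98850, (C,nl_idx)→100550 …(+2); best=8050 via (F,hash)
  {BDEF}: card=4800; try (B,hash)→6230, (D,hash)→6960, (B,merge)→27510, (D,merge)→52790, (D,nl)→194520, (B,nl)→242550; best=6230 via (B,hash)
  {ACDEF}: card=200000; try (F,hash)→13650, (F,merge)→77250, (A,hash)→88650, (F,nl_idx)→245450, (A,nl_idx)→688050, (F,nl)→1005450 …(+2); best=13650 via (F,hash)
  {BCDEF}: card=192000; try (C,hash)→18230, (C,merge)→77430, (B,hash)→89730, (C,nl_idx)→241430, (B,merge)→1449010, (C,nl)→1926230 …(+1); best=18230 via (C,hash)
  {ABCDEF}: card=480000; try (A,hash)→210830, (B,hash)→215330, (A,nl_idx)→1650230, (A,merge)→3666580, (B,merge)→3814610, (A,nl)→9618230 …(+1); best=210830 via (A,hash)

cost=210830; order=D,E,F,B,C,A; methods=nl_idx,merge,hash,hash,hash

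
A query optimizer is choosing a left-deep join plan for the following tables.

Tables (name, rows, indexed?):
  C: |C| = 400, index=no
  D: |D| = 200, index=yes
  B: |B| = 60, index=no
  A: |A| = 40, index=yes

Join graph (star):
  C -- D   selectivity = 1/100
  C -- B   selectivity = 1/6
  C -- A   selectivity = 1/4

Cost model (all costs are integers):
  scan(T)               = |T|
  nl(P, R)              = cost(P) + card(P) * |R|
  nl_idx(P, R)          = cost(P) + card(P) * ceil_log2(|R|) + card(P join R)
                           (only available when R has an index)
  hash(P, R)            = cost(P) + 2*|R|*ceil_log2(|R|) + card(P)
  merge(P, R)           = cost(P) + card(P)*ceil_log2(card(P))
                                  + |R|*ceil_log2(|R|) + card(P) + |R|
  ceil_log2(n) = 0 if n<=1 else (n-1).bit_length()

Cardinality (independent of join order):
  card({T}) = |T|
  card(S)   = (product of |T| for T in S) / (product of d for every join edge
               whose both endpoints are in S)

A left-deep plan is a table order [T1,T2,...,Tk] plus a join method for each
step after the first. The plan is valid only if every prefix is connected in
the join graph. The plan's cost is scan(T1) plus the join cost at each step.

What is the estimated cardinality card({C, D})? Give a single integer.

800

Tables in S: C(400), D(200)
Edges inside S: C-D(d=100)
numerator = 400 * 200 = 80000
denominator = 100 = 100
card(S) = 80000 / 100 = 800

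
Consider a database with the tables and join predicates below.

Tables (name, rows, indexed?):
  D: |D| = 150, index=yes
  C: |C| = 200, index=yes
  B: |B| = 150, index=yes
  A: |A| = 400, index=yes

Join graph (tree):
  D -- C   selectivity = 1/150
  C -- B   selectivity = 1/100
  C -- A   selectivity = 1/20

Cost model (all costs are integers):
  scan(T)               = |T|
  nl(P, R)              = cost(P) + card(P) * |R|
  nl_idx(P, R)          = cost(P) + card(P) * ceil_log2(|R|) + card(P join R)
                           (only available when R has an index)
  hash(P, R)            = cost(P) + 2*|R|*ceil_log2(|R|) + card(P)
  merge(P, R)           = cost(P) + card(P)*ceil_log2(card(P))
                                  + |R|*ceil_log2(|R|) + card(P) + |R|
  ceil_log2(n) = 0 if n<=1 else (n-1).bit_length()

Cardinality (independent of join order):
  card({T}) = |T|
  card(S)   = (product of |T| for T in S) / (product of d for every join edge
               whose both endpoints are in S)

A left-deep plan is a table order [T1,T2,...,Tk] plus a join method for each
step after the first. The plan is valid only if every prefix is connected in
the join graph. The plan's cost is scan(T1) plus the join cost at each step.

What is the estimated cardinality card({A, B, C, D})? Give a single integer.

Tables in S: A(400), B(150), C(200), D(150)
Edges inside S: D-C(d=150), C-B(d=100), C-A(d=20)
numerator = 400 * 150 * 200 * 150 = 1800000000
denominator = 150 * 100 * 20 = 300000
card(S) = 1800000000 / 300000 = 6000

6000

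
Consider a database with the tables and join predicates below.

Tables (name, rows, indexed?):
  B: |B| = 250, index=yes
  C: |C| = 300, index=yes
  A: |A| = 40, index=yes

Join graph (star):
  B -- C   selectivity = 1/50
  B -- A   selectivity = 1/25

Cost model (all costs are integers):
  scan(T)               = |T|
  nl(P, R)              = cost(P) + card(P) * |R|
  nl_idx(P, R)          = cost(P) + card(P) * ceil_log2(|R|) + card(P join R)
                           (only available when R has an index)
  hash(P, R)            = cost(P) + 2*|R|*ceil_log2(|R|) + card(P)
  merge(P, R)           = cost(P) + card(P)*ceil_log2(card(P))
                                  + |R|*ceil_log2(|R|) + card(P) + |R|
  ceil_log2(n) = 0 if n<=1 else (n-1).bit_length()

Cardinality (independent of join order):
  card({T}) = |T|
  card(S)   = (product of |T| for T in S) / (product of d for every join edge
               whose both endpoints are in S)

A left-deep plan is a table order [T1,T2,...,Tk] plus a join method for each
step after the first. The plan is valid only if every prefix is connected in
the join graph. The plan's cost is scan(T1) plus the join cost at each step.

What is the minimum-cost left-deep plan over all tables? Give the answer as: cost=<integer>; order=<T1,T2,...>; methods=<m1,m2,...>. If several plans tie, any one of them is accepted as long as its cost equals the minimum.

Selinger DP (subsets sized 1..n):
  {B}: scan cost=250, card=250
  {C}: scan cost=300, card=300
  {A}: scan cost=40, card=40
  {BC}: card=1500; try (C,nl_idx)→4000, (B,nl_idx)→4200, (B,hash)→4600, (C,merge)→5500, (B,merge)→5550, (C,hash)→5900 …(+2); best=4000 via (C,nl_idx)
  {AB}: card=400; try (B,nl_idx)→760, (A,hash)→980, (A,nl_idx)→2150, (B,merge)→2570, (A,merge)→2780, (B,hash)→4080 …(+2); best=760 via (B,nl_idx)
  {ABC}: card=2400; try (A,hash)→5980, (C,hash)→6560, (C,nl_idx)→6760, (C,merge)→7760, (A,nl_idx)→15400, (A,merge)→22280 …(+2); best=5980 via (A,hash)

cost=5980; order=B,C,A; methods=nl_idx,hash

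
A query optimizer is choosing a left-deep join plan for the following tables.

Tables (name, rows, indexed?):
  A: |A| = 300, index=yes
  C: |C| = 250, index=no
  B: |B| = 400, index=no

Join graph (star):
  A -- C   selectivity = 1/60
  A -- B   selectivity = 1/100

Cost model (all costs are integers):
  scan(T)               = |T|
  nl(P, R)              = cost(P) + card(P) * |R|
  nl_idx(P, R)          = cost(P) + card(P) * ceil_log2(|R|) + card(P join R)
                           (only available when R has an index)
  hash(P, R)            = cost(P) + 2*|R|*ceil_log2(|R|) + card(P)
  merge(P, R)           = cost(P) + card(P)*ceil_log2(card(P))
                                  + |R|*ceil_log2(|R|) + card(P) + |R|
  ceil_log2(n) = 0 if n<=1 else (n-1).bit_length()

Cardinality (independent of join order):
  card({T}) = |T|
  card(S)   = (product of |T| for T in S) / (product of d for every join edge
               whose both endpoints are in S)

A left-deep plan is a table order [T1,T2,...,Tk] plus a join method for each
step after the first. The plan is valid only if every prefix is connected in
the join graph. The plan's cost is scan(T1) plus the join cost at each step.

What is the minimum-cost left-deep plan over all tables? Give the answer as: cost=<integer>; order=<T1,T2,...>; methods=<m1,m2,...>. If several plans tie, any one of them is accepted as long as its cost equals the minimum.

Selinger DP (subsets sized 1..n):
  {A}: scan cost=300, card=300
  {C}: scan cost=250, card=250
  {B}: scan cost=400, card=400
  {AC}: card=1250; try (A,nl_idx)→3750, (C,hash)→4600, (A,merge)→5500, (C,merge)→5550, (A,hash)→5900, (A,nl)→75250 …(+1); best=3750 via (A,nl_idx)
  {AB}: card=1200; try (A,nl_idx)→5200, (A,hash)→6200, (B,merge)→7300, (A,merge)→7400, (B,hash)→7800, (B,nl)→120300 …(+1); best=5200 via (A,nl_idx)
  {ABC}: card=5000; try (C,hash)→10400, (B,hash)→12200, (C,merge)→21850, (B,merge)→22750, (C,nl)→305200, (B,nl)→503750; best=10400 via (C,hash)

cost=10400; order=B,A,C; methods=nl_idx,hash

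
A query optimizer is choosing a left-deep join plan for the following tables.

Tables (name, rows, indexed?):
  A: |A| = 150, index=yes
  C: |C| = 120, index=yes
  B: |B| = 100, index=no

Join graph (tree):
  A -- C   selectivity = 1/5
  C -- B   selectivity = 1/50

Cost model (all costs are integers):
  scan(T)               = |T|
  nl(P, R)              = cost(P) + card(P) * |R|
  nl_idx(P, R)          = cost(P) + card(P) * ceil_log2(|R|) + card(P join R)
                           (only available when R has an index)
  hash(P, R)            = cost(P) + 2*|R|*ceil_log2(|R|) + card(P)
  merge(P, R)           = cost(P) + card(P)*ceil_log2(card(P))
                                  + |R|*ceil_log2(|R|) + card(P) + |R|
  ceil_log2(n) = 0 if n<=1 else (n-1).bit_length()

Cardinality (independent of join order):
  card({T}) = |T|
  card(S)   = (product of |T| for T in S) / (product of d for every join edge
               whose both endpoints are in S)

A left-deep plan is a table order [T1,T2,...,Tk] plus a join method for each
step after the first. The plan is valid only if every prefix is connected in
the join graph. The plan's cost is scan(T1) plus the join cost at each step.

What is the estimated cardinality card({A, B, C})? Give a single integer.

Tables in S: A(150), B(100), C(120)
Edges inside S: A-C(d=5), C-B(d=50)
numerator = 150 * 100 * 120 = 1800000
denominator = 5 * 50 = 250
card(S) = 1800000 / 250 = 7200

7200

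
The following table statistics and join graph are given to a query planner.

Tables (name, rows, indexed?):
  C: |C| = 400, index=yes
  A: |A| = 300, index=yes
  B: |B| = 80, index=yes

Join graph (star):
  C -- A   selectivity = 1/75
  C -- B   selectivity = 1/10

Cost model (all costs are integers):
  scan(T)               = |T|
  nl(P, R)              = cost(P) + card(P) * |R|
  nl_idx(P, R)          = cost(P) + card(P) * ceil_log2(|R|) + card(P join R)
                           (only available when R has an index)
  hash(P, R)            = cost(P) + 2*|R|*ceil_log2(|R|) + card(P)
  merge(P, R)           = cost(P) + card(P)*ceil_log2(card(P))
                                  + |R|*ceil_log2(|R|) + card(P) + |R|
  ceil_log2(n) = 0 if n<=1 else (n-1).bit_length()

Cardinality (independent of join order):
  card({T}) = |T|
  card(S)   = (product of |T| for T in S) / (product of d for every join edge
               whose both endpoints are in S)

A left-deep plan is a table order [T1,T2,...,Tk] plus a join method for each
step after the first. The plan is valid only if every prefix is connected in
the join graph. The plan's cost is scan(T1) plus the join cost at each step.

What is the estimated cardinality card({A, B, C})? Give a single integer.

12800

Tables in S: A(300), B(80), C(400)
Edges inside S: C-A(d=75), C-B(d=10)
numerator = 300 * 80 * 400 = 9600000
denominator = 75 * 10 = 750
card(S) = 9600000 / 750 = 12800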